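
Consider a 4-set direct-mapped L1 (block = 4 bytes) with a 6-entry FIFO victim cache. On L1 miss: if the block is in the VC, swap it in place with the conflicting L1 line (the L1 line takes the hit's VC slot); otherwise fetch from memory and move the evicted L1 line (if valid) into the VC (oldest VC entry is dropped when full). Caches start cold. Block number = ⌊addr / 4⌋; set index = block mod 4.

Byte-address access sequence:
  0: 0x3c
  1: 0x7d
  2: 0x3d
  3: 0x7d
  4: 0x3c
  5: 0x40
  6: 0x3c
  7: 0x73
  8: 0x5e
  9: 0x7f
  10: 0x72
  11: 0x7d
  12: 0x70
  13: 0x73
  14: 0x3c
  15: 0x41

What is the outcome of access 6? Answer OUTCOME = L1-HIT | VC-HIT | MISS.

OUTCOME = L1-HIT

  [0] addr=0x3c blk=15 s=3: MISS | VC []
  [1] addr=0x7d blk=31 s=3: MISS | VC [15]
  [2] addr=0x3d blk=15 s=3: VC-HIT | VC [31]
  [3] addr=0x7d blk=31 s=3: VC-HIT | VC [15]
  [4] addr=0x3c blk=15 s=3: VC-HIT | VC [31]
  [5] addr=0x40 blk=16 s=0: MISS | VC [31]
  [6] addr=0x3c blk=15 s=3: L1-HIT | VC [31]
  [7] addr=0x73 blk=28 s=0: MISS | VC [31, 16]
  [8] addr=0x5e blk=23 s=3: MISS | VC [31, 16, 15]
  [9] addr=0x7f blk=31 s=3: VC-HIT | VC [23, 16, 15]
  [10] addr=0x72 blk=28 s=0: L1-HIT | VC [23, 16, 15]
  [11] addr=0x7d blk=31 s=3: L1-HIT | VC [23, 16, 15]
  [12] addr=0x70 blk=28 s=0: L1-HIT | VC [23, 16, 15]
  [13] addr=0x73 blk=28 s=0: L1-HIT | VC [23, 16, 15]
  [14] addr=0x3c blk=15 s=3: VC-HIT | VC [23, 16, 31]
  [15] addr=0x41 blk=16 s=0: VC-HIT | VC [23, 28, 31]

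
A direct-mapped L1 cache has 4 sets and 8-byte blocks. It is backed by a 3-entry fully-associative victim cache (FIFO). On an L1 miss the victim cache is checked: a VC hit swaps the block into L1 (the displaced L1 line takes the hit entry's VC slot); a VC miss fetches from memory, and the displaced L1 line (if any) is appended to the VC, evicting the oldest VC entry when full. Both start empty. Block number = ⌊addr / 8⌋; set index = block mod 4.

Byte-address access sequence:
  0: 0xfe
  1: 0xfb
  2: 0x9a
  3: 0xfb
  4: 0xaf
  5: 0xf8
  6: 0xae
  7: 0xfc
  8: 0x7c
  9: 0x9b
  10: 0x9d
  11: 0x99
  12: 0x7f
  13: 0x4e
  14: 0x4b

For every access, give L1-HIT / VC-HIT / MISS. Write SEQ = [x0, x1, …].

0: 0xfe (blk 31, set 3) → MISS  vc=[]
1: 0xfb (blk 31, set 3) → L1-HIT  vc=[]
2: 0x9a (blk 19, set 3) → MISS  vc=[31]
3: 0xfb (blk 31, set 3) → VC-HIT  vc=[19]
4: 0xaf (blk 21, set 1) → MISS  vc=[19]
5: 0xf8 (blk 31, set 3) → L1-HIT  vc=[19]
6: 0xae (blk 21, set 1) → L1-HIT  vc=[19]
7: 0xfc (blk 31, set 3) → L1-HIT  vc=[19]
8: 0x7c (blk 15, set 3) → MISS  vc=[19, 31]
9: 0x9b (blk 19, set 3) → VC-HIT  vc=[15, 31]
10: 0x9d (blk 19, set 3) → L1-HIT  vc=[15, 31]
11: 0x99 (blk 19, set 3) → L1-HIT  vc=[15, 31]
12: 0x7f (blk 15, set 3) → VC-HIT  vc=[19, 31]
13: 0x4e (blk 9, set 1) → MISS  vc=[19, 31, 21]
14: 0x4b (blk 9, set 1) → L1-HIT  vc=[19, 31, 21]

SEQ = [MISS, L1-HIT, MISS, VC-HIT, MISS, L1-HIT, L1-HIT, L1-HIT, MISS, VC-HIT, L1-HIT, L1-HIT, VC-HIT, MISS, L1-HIT]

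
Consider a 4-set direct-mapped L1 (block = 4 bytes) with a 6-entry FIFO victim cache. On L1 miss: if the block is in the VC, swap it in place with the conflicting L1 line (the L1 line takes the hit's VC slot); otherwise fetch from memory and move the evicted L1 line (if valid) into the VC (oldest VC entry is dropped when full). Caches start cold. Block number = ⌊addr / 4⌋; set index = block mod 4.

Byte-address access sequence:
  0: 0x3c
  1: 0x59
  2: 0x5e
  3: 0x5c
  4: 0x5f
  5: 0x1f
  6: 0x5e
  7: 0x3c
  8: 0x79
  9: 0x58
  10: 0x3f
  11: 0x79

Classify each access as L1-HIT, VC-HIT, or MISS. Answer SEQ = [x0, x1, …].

#0 0x3c→b15/s3 MISS; vc=[]
#1 0x59→b22/s2 MISS; vc=[]
#2 0x5e→b23/s3 MISS; vc=[15]
#3 0x5c→b23/s3 L1-HIT; vc=[15]
#4 0x5f→b23/s3 L1-HIT; vc=[15]
#5 0x1f→b7/s3 MISS; vc=[15,23]
#6 0x5e→b23/s3 VC-HIT; vc=[15,7]
#7 0x3c→b15/s3 VC-HIT; vc=[23,7]
#8 0x79→b30/s2 MISS; vc=[23,7,22]
#9 0x58→b22/s2 VC-HIT; vc=[23,7,30]
#10 0x3f→b15/s3 L1-HIT; vc=[23,7,30]
#11 0x79→b30/s2 VC-HIT; vc=[23,7,22]

SEQ = [MISS, MISS, MISS, L1-HIT, L1-HIT, MISS, VC-HIT, VC-HIT, MISS, VC-HIT, L1-HIT, VC-HIT]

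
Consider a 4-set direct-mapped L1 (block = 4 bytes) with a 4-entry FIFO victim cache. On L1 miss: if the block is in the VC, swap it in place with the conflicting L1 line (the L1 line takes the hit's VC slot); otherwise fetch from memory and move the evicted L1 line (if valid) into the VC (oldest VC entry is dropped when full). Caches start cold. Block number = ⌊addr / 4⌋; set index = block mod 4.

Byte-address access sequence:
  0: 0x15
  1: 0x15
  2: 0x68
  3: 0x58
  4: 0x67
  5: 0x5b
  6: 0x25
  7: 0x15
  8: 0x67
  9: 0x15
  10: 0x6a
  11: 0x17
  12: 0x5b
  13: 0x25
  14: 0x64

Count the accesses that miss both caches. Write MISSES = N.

0: 0x15 (blk 5, set 1) → MISS  vc=[]
1: 0x15 (blk 5, set 1) → L1-HIT  vc=[]
2: 0x68 (blk 26, set 2) → MISS  vc=[]
3: 0x58 (blk 22, set 2) → MISS  vc=[26]
4: 0x67 (blk 25, set 1) → MISS  vc=[26, 5]
5: 0x5b (blk 22, set 2) → L1-HIT  vc=[26, 5]
6: 0x25 (blk 9, set 1) → MISS  vc=[26, 5, 25]
7: 0x15 (blk 5, set 1) → VC-HIT  vc=[26, 9, 25]
8: 0x67 (blk 25, set 1) → VC-HIT  vc=[26, 9, 5]
9: 0x15 (blk 5, set 1) → VC-HIT  vc=[26, 9, 25]
10: 0x6a (blk 26, set 2) → VC-HIT  vc=[22, 9, 25]
11: 0x17 (blk 5, set 1) → L1-HIT  vc=[22, 9, 25]
12: 0x5b (blk 22, set 2) → VC-HIT  vc=[26, 9, 25]
13: 0x25 (blk 9, set 1) → VC-HIT  vc=[26, 5, 25]
14: 0x64 (blk 25, set 1) → VC-HIT  vc=[26, 5, 9]

MISSES = 5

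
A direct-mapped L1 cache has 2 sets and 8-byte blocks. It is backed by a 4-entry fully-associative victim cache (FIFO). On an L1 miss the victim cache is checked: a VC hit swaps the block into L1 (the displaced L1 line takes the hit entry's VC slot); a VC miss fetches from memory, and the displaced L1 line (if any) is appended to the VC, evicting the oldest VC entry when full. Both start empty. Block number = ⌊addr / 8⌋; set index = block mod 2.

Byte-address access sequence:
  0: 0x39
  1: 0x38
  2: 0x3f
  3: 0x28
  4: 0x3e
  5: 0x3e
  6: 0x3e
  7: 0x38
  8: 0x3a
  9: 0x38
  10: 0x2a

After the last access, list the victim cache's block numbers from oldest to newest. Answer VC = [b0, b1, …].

0: 0x39 (blk 7, set 1) → MISS  vc=[]
1: 0x38 (blk 7, set 1) → L1-HIT  vc=[]
2: 0x3f (blk 7, set 1) → L1-HIT  vc=[]
3: 0x28 (blk 5, set 1) → MISS  vc=[7]
4: 0x3e (blk 7, set 1) → VC-HIT  vc=[5]
5: 0x3e (blk 7, set 1) → L1-HIT  vc=[5]
6: 0x3e (blk 7, set 1) → L1-HIT  vc=[5]
7: 0x38 (blk 7, set 1) → L1-HIT  vc=[5]
8: 0x3a (blk 7, set 1) → L1-HIT  vc=[5]
9: 0x38 (blk 7, set 1) → L1-HIT  vc=[5]
10: 0x2a (blk 5, set 1) → VC-HIT  vc=[7]

VC = [7]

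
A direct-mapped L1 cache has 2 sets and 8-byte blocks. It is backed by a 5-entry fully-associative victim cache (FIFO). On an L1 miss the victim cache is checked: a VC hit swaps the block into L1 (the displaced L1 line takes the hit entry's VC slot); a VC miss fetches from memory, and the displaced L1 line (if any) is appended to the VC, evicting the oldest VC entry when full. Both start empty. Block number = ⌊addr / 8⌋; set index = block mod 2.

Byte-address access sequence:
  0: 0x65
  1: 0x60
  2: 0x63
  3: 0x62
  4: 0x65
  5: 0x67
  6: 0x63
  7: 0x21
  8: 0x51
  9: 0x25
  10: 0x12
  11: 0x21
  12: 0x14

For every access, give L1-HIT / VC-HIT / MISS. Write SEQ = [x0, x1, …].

SEQ = [MISS, L1-HIT, L1-HIT, L1-HIT, L1-HIT, L1-HIT, L1-HIT, MISS, MISS, VC-HIT, MISS, VC-HIT, VC-HIT]

0: 0x65 (blk 12, set 0) → MISS  vc=[]
1: 0x60 (blk 12, set 0) → L1-HIT  vc=[]
2: 0x63 (blk 12, set 0) → L1-HIT  vc=[]
3: 0x62 (blk 12, set 0) → L1-HIT  vc=[]
4: 0x65 (blk 12, set 0) → L1-HIT  vc=[]
5: 0x67 (blk 12, set 0) → L1-HIT  vc=[]
6: 0x63 (blk 12, set 0) → L1-HIT  vc=[]
7: 0x21 (blk 4, set 0) → MISS  vc=[12]
8: 0x51 (blk 10, set 0) → MISS  vc=[12, 4]
9: 0x25 (blk 4, set 0) → VC-HIT  vc=[12, 10]
10: 0x12 (blk 2, set 0) → MISS  vc=[12, 10, 4]
11: 0x21 (blk 4, set 0) → VC-HIT  vc=[12, 10, 2]
12: 0x14 (blk 2, set 0) → VC-HIT  vc=[12, 10, 4]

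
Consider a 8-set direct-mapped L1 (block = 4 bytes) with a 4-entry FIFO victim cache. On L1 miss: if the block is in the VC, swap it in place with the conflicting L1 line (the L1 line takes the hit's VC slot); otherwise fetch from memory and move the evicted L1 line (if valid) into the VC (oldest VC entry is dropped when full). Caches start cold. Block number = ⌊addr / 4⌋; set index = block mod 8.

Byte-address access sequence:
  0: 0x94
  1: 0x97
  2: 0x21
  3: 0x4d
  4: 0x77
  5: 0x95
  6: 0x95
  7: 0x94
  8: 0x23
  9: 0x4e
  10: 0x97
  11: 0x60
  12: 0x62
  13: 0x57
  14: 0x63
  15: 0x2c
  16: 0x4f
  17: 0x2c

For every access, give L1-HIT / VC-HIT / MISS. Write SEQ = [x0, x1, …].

  [0] addr=0x94 blk=37 s=5: MISS | VC []
  [1] addr=0x97 blk=37 s=5: L1-HIT | VC []
  [2] addr=0x21 blk=8 s=0: MISS | VC []
  [3] addr=0x4d blk=19 s=3: MISS | VC []
  [4] addr=0x77 blk=29 s=5: MISS | VC [37]
  [5] addr=0x95 blk=37 s=5: VC-HIT | VC [29]
  [6] addr=0x95 blk=37 s=5: L1-HIT | VC [29]
  [7] addr=0x94 blk=37 s=5: L1-HIT | VC [29]
  [8] addr=0x23 blk=8 s=0: L1-HIT | VC [29]
  [9] addr=0x4e blk=19 s=3: L1-HIT | VC [29]
  [10] addr=0x97 blk=37 s=5: L1-HIT | VC [29]
  [11] addr=0x60 blk=24 s=0: MISS | VC [29, 8]
  [12] addr=0x62 blk=24 s=0: L1-HIT | VC [29, 8]
  [13] addr=0x57 blk=21 s=5: MISS | VC [29, 8, 37]
  [14] addr=0x63 blk=24 s=0: L1-HIT | VC [29, 8, 37]
  [15] addr=0x2c blk=11 s=3: MISS | VC [29, 8, 37, 19]
  [16] addr=0x4f blk=19 s=3: VC-HIT | VC [29, 8, 37, 11]
  [17] addr=0x2c blk=11 s=3: VC-HIT | VC [29, 8, 37, 19]

SEQ = [MISS, L1-HIT, MISS, MISS, MISS, VC-HIT, L1-HIT, L1-HIT, L1-HIT, L1-HIT, L1-HIT, MISS, L1-HIT, MISS, L1-HIT, MISS, VC-HIT, VC-HIT]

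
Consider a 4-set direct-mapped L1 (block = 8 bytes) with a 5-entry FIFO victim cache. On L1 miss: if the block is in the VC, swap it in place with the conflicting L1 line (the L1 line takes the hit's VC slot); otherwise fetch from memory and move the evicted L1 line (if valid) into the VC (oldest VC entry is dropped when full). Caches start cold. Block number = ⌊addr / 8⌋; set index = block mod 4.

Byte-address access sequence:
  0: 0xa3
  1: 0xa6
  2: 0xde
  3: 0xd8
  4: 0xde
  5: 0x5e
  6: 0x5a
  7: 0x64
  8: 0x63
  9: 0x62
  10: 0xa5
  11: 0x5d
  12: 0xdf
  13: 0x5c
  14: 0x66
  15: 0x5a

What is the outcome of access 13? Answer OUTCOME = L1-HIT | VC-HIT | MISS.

OUTCOME = VC-HIT

#0 0xa3→b20/s0 MISS; vc=[]
#1 0xa6→b20/s0 L1-HIT; vc=[]
#2 0xde→b27/s3 MISS; vc=[]
#3 0xd8→b27/s3 L1-HIT; vc=[]
#4 0xde→b27/s3 L1-HIT; vc=[]
#5 0x5e→b11/s3 MISS; vc=[27]
#6 0x5a→b11/s3 L1-HIT; vc=[27]
#7 0x64→b12/s0 MISS; vc=[27,20]
#8 0x63→b12/s0 L1-HIT; vc=[27,20]
#9 0x62→b12/s0 L1-HIT; vc=[27,20]
#10 0xa5→b20/s0 VC-HIT; vc=[27,12]
#11 0x5d→b11/s3 L1-HIT; vc=[27,12]
#12 0xdf→b27/s3 VC-HIT; vc=[11,12]
#13 0x5c→b11/s3 VC-HIT; vc=[27,12]
#14 0x66→b12/s0 VC-HIT; vc=[27,20]
#15 0x5a→b11/s3 L1-HIT; vc=[27,20]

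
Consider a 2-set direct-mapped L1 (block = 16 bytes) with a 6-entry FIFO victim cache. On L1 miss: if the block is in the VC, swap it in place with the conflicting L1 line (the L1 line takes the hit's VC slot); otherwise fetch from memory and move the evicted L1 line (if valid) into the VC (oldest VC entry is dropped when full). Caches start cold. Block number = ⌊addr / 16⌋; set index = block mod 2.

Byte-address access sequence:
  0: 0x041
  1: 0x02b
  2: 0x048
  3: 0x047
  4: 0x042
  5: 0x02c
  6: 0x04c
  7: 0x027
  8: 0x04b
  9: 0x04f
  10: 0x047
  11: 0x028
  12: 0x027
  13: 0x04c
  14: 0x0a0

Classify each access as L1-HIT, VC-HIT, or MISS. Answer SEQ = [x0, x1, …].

0: 0x41 (blk 4, set 0) → MISS  vc=[]
1: 0x2b (blk 2, set 0) → MISS  vc=[4]
2: 0x48 (blk 4, set 0) → VC-HIT  vc=[2]
3: 0x47 (blk 4, set 0) → L1-HIT  vc=[2]
4: 0x42 (blk 4, set 0) → L1-HIT  vc=[2]
5: 0x2c (blk 2, set 0) → VC-HIT  vc=[4]
6: 0x4c (blk 4, set 0) → VC-HIT  vc=[2]
7: 0x27 (blk 2, set 0) → VC-HIT  vc=[4]
8: 0x4b (blk 4, set 0) → VC-HIT  vc=[2]
9: 0x4f (blk 4, set 0) → L1-HIT  vc=[2]
10: 0x47 (blk 4, set 0) → L1-HIT  vc=[2]
11: 0x28 (blk 2, set 0) → VC-HIT  vc=[4]
12: 0x27 (blk 2, set 0) → L1-HIT  vc=[4]
13: 0x4c (blk 4, set 0) → VC-HIT  vc=[2]
14: 0xa0 (blk 10, set 0) → MISS  vc=[2, 4]

SEQ = [MISS, MISS, VC-HIT, L1-HIT, L1-HIT, VC-HIT, VC-HIT, VC-HIT, VC-HIT, L1-HIT, L1-HIT, VC-HIT, L1-HIT, VC-HIT, MISS]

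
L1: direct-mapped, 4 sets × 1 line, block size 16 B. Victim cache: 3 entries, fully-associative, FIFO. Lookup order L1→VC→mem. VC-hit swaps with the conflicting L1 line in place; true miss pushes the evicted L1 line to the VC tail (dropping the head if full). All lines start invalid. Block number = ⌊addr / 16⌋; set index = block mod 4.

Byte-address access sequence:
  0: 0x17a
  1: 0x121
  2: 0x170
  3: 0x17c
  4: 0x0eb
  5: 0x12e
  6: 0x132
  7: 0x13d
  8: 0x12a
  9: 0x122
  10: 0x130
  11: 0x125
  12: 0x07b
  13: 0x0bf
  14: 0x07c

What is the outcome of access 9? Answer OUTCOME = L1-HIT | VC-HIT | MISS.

OUTCOME = L1-HIT

  [0] addr=0x17a blk=23 s=3: MISS | VC []
  [1] addr=0x121 blk=18 s=2: MISS | VC []
  [2] addr=0x170 blk=23 s=3: L1-HIT | VC []
  [3] addr=0x17c blk=23 s=3: L1-HIT | VC []
  [4] addr=0xeb blk=14 s=2: MISS | VC [18]
  [5] addr=0x12e blk=18 s=2: VC-HIT | VC [14]
  [6] addr=0x132 blk=19 s=3: MISS | VC [14, 23]
  [7] addr=0x13d blk=19 s=3: L1-HIT | VC [14, 23]
  [8] addr=0x12a blk=18 s=2: L1-HIT | VC [14, 23]
  [9] addr=0x122 blk=18 s=2: L1-HIT | VC [14, 23]
  [10] addr=0x130 blk=19 s=3: L1-HIT | VC [14, 23]
  [11] addr=0x125 blk=18 s=2: L1-HIT | VC [14, 23]
  [12] addr=0x7b blk=7 s=3: MISS | VC [14, 23, 19]
  [13] addr=0xbf blk=11 s=3: MISS | VC [23, 19, 7]
  [14] addr=0x7c blk=7 s=3: VC-HIT | VC [23, 19, 11]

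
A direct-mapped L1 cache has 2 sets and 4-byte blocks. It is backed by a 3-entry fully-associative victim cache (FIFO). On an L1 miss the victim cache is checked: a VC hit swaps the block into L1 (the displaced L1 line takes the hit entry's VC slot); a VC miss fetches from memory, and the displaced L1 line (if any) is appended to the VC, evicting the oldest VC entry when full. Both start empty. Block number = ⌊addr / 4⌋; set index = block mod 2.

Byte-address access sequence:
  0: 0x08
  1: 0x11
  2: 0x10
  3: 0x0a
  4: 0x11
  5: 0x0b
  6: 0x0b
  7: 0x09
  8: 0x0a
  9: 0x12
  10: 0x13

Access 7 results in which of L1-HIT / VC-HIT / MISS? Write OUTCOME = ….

OUTCOME = L1-HIT

  [0] addr=0x8 blk=2 s=0: MISS | VC []
  [1] addr=0x11 blk=4 s=0: MISS | VC [2]
  [2] addr=0x10 blk=4 s=0: L1-HIT | VC [2]
  [3] addr=0xa blk=2 s=0: VC-HIT | VC [4]
  [4] addr=0x11 blk=4 s=0: VC-HIT | VC [2]
  [5] addr=0xb blk=2 s=0: VC-HIT | VC [4]
  [6] addr=0xb blk=2 s=0: L1-HIT | VC [4]
  [7] addr=0x9 blk=2 s=0: L1-HIT | VC [4]
  [8] addr=0xa blk=2 s=0: L1-HIT | VC [4]
  [9] addr=0x12 blk=4 s=0: VC-HIT | VC [2]
  [10] addr=0x13 blk=4 s=0: L1-HIT | VC [2]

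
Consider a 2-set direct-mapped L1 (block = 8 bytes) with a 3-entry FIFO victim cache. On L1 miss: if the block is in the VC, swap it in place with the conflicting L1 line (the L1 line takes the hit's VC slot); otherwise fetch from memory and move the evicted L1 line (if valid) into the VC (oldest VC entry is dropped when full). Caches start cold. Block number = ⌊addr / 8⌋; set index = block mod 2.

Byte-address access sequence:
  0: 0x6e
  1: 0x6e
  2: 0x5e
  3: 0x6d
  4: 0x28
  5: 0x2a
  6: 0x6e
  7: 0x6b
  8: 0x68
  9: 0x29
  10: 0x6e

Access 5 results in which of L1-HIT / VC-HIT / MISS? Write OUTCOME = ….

OUTCOME = L1-HIT

  [0] addr=0x6e blk=13 s=1: MISS | VC []
  [1] addr=0x6e blk=13 s=1: L1-HIT | VC []
  [2] addr=0x5e blk=11 s=1: MISS | VC [13]
  [3] addr=0x6d blk=13 s=1: VC-HIT | VC [11]
  [4] addr=0x28 blk=5 s=1: MISS | VC [11, 13]
  [5] addr=0x2a blk=5 s=1: L1-HIT | VC [11, 13]
  [6] addr=0x6e blk=13 s=1: VC-HIT | VC [11, 5]
  [7] addr=0x6b blk=13 s=1: L1-HIT | VC [11, 5]
  [8] addr=0x68 blk=13 s=1: L1-HIT | VC [11, 5]
  [9] addr=0x29 blk=5 s=1: VC-HIT | VC [11, 13]
  [10] addr=0x6e blk=13 s=1: VC-HIT | VC [11, 5]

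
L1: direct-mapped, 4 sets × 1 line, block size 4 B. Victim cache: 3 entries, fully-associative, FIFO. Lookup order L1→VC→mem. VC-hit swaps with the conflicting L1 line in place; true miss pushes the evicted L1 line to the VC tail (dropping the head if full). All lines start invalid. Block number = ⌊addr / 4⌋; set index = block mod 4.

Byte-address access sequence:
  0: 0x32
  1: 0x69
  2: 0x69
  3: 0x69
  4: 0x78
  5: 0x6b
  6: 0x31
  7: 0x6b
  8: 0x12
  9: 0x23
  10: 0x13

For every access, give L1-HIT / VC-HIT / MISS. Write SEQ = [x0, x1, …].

SEQ = [MISS, MISS, L1-HIT, L1-HIT, MISS, VC-HIT, L1-HIT, L1-HIT, MISS, MISS, VC-HIT]

0: 0x32 (blk 12, set 0) → MISS  vc=[]
1: 0x69 (blk 26, set 2) → MISS  vc=[]
2: 0x69 (blk 26, set 2) → L1-HIT  vc=[]
3: 0x69 (blk 26, set 2) → L1-HIT  vc=[]
4: 0x78 (blk 30, set 2) → MISS  vc=[26]
5: 0x6b (blk 26, set 2) → VC-HIT  vc=[30]
6: 0x31 (blk 12, set 0) → L1-HIT  vc=[30]
7: 0x6b (blk 26, set 2) → L1-HIT  vc=[30]
8: 0x12 (blk 4, set 0) → MISS  vc=[30, 12]
9: 0x23 (blk 8, set 0) → MISS  vc=[30, 12, 4]
10: 0x13 (blk 4, set 0) → VC-HIT  vc=[30, 12, 8]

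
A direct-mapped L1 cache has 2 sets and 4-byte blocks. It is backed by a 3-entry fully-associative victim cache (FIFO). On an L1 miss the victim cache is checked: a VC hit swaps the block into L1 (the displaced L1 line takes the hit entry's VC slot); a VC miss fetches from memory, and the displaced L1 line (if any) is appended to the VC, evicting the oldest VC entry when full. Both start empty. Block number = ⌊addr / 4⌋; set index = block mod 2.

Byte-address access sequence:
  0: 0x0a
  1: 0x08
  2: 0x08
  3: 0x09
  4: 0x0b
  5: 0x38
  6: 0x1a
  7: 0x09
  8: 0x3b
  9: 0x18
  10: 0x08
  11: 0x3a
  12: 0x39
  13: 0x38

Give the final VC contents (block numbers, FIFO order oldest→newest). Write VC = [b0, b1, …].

VC = [2, 6]

0: 0xa (blk 2, set 0) → MISS  vc=[]
1: 0x8 (blk 2, set 0) → L1-HIT  vc=[]
2: 0x8 (blk 2, set 0) → L1-HIT  vc=[]
3: 0x9 (blk 2, set 0) → L1-HIT  vc=[]
4: 0xb (blk 2, set 0) → L1-HIT  vc=[]
5: 0x38 (blk 14, set 0) → MISS  vc=[2]
6: 0x1a (blk 6, set 0) → MISS  vc=[2, 14]
7: 0x9 (blk 2, set 0) → VC-HIT  vc=[6, 14]
8: 0x3b (blk 14, set 0) → VC-HIT  vc=[6, 2]
9: 0x18 (blk 6, set 0) → VC-HIT  vc=[14, 2]
10: 0x8 (blk 2, set 0) → VC-HIT  vc=[14, 6]
11: 0x3a (blk 14, set 0) → VC-HIT  vc=[2, 6]
12: 0x39 (blk 14, set 0) → L1-HIT  vc=[2, 6]
13: 0x38 (blk 14, set 0) → L1-HIT  vc=[2, 6]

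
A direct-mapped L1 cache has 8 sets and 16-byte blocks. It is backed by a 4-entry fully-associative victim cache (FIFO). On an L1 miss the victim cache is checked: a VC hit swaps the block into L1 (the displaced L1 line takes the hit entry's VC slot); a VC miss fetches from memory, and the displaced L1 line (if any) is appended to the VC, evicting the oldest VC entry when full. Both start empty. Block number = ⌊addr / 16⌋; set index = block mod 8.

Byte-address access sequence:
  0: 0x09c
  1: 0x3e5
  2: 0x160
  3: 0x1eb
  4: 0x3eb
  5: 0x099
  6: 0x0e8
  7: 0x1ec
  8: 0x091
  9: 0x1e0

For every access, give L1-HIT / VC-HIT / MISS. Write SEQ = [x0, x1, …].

0: 0x9c (blk 9, set 1) → MISS  vc=[]
1: 0x3e5 (blk 62, set 6) → MISS  vc=[]
2: 0x160 (blk 22, set 6) → MISS  vc=[62]
3: 0x1eb (blk 30, set 6) → MISS  vc=[62, 22]
4: 0x3eb (blk 62, set 6) → VC-HIT  vc=[30, 22]
5: 0x99 (blk 9, set 1) → L1-HIT  vc=[30, 22]
6: 0xe8 (blk 14, set 6) → MISS  vc=[30, 22, 62]
7: 0x1ec (blk 30, set 6) → VC-HIT  vc=[14, 22, 62]
8: 0x91 (blk 9, set 1) → L1-HIT  vc=[14, 22, 62]
9: 0x1e0 (blk 30, set 6) → L1-HIT  vc=[14, 22, 62]

SEQ = [MISS, MISS, MISS, MISS, VC-HIT, L1-HIT, MISS, VC-HIT, L1-HIT, L1-HIT]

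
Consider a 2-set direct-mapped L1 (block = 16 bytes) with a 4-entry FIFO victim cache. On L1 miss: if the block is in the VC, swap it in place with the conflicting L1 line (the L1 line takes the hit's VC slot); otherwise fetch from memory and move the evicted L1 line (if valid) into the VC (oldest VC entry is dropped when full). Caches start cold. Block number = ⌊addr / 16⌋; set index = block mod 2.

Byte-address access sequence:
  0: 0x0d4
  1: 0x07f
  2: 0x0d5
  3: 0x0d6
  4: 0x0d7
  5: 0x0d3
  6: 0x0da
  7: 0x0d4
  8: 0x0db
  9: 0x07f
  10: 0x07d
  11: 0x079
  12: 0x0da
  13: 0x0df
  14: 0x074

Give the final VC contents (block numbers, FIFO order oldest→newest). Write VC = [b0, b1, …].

VC = [13]

#0 0xd4→b13/s1 MISS; vc=[]
#1 0x7f→b7/s1 MISS; vc=[13]
#2 0xd5→b13/s1 VC-HIT; vc=[7]
#3 0xd6→b13/s1 L1-HIT; vc=[7]
#4 0xd7→b13/s1 L1-HIT; vc=[7]
#5 0xd3→b13/s1 L1-HIT; vc=[7]
#6 0xda→b13/s1 L1-HIT; vc=[7]
#7 0xd4→b13/s1 L1-HIT; vc=[7]
#8 0xdb→b13/s1 L1-HIT; vc=[7]
#9 0x7f→b7/s1 VC-HIT; vc=[13]
#10 0x7d→b7/s1 L1-HIT; vc=[13]
#11 0x79→b7/s1 L1-HIT; vc=[13]
#12 0xda→b13/s1 VC-HIT; vc=[7]
#13 0xdf→b13/s1 L1-HIT; vc=[7]
#14 0x74→b7/s1 VC-HIT; vc=[13]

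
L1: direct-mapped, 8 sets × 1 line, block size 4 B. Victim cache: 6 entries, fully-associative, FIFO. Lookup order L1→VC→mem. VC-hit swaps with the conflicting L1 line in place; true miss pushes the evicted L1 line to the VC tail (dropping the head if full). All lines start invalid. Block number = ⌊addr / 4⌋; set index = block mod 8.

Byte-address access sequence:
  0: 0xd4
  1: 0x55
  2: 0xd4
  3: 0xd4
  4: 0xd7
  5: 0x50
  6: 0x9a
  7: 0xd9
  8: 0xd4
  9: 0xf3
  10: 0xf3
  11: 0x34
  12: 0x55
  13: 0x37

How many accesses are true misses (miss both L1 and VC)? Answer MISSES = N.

MISSES = 7

#0 0xd4→b53/s5 MISS; vc=[]
#1 0x55→b21/s5 MISS; vc=[53]
#2 0xd4→b53/s5 VC-HIT; vc=[21]
#3 0xd4→b53/s5 L1-HIT; vc=[21]
#4 0xd7→b53/s5 L1-HIT; vc=[21]
#5 0x50→b20/s4 MISS; vc=[21]
#6 0x9a→b38/s6 MISS; vc=[21]
#7 0xd9→b54/s6 MISS; vc=[21,38]
#8 0xd4→b53/s5 L1-HIT; vc=[21,38]
#9 0xf3→b60/s4 MISS; vc=[21,38,20]
#10 0xf3→b60/s4 L1-HIT; vc=[21,38,20]
#11 0x34→b13/s5 MISS; vc=[21,38,20,53]
#12 0x55→b21/s5 VC-HIT; vc=[13,38,20,53]
#13 0x37→b13/s5 VC-HIT; vc=[21,38,20,53]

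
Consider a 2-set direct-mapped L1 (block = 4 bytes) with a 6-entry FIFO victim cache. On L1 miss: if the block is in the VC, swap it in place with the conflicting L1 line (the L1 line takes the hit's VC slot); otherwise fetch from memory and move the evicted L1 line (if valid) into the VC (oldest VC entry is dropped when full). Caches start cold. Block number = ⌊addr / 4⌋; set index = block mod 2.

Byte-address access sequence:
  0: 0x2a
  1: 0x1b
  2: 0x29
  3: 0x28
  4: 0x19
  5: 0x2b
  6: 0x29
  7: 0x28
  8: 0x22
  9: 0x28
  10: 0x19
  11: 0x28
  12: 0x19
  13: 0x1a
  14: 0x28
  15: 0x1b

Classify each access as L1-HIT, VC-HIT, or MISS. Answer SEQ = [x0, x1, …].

SEQ = [MISS, MISS, VC-HIT, L1-HIT, VC-HIT, VC-HIT, L1-HIT, L1-HIT, MISS, VC-HIT, VC-HIT, VC-HIT, VC-HIT, L1-HIT, VC-HIT, VC-HIT]

#0 0x2a→b10/s0 MISS; vc=[]
#1 0x1b→b6/s0 MISS; vc=[10]
#2 0x29→b10/s0 VC-HIT; vc=[6]
#3 0x28→b10/s0 L1-HIT; vc=[6]
#4 0x19→b6/s0 VC-HIT; vc=[10]
#5 0x2b→b10/s0 VC-HIT; vc=[6]
#6 0x29→b10/s0 L1-HIT; vc=[6]
#7 0x28→b10/s0 L1-HIT; vc=[6]
#8 0x22→b8/s0 MISS; vc=[6,10]
#9 0x28→b10/s0 VC-HIT; vc=[6,8]
#10 0x19→b6/s0 VC-HIT; vc=[10,8]
#11 0x28→b10/s0 VC-HIT; vc=[6,8]
#12 0x19→b6/s0 VC-HIT; vc=[10,8]
#13 0x1a→b6/s0 L1-HIT; vc=[10,8]
#14 0x28→b10/s0 VC-HIT; vc=[6,8]
#15 0x1b→b6/s0 VC-HIT; vc=[10,8]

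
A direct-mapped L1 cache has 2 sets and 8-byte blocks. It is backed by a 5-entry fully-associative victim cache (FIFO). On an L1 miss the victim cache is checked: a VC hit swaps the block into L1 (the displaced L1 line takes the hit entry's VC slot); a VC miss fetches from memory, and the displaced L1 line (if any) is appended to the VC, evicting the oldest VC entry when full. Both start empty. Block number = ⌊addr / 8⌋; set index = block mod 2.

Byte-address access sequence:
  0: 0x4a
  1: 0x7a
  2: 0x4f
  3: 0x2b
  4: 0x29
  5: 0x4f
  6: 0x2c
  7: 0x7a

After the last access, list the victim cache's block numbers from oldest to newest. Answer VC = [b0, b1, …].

VC = [5, 9]

#0 0x4a→b9/s1 MISS; vc=[]
#1 0x7a→b15/s1 MISS; vc=[9]
#2 0x4f→b9/s1 VC-HIT; vc=[15]
#3 0x2b→b5/s1 MISS; vc=[15,9]
#4 0x29→b5/s1 L1-HIT; vc=[15,9]
#5 0x4f→b9/s1 VC-HIT; vc=[15,5]
#6 0x2c→b5/s1 VC-HIT; vc=[15,9]
#7 0x7a→b15/s1 VC-HIT; vc=[5,9]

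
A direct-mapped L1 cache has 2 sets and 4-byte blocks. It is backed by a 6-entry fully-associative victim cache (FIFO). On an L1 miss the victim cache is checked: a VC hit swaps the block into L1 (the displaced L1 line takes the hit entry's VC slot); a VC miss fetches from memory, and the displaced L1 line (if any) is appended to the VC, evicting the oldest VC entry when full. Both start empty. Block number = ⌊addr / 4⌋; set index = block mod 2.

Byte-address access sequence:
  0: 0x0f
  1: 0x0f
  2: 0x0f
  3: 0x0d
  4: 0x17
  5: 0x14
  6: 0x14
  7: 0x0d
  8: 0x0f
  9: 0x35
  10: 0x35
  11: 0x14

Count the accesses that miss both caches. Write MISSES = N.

MISSES = 3

  [0] addr=0xf blk=3 s=1: MISS | VC []
  [1] addr=0xf blk=3 s=1: L1-HIT | VC []
  [2] addr=0xf blk=3 s=1: L1-HIT | VC []
  [3] addr=0xd blk=3 s=1: L1-HIT | VC []
  [4] addr=0x17 blk=5 s=1: MISS | VC [3]
  [5] addr=0x14 blk=5 s=1: L1-HIT | VC [3]
  [6] addr=0x14 blk=5 s=1: L1-HIT | VC [3]
  [7] addr=0xd blk=3 s=1: VC-HIT | VC [5]
  [8] addr=0xf blk=3 s=1: L1-HIT | VC [5]
  [9] addr=0x35 blk=13 s=1: MISS | VC [5, 3]
  [10] addr=0x35 blk=13 s=1: L1-HIT | VC [5, 3]
  [11] addr=0x14 blk=5 s=1: VC-HIT | VC [13, 3]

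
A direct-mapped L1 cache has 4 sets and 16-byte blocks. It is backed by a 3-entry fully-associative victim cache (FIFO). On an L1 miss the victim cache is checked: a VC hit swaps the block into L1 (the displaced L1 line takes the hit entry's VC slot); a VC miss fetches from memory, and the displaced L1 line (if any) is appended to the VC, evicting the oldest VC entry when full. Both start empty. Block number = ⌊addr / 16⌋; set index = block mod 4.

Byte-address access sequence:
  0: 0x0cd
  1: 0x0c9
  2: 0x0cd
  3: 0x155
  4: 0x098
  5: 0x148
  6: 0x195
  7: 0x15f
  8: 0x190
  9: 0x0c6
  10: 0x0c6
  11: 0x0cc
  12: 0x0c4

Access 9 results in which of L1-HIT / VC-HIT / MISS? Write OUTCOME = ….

OUTCOME = VC-HIT

  [0] addr=0xcd blk=12 s=0: MISS | VC []
  [1] addr=0xc9 blk=12 s=0: L1-HIT | VC []
  [2] addr=0xcd blk=12 s=0: L1-HIT | VC []
  [3] addr=0x155 blk=21 s=1: MISS | VC []
  [4] addr=0x98 blk=9 s=1: MISS | VC [21]
  [5] addr=0x148 blk=20 s=0: MISS | VC [21, 12]
  [6] addr=0x195 blk=25 s=1: MISS | VC [21, 12, 9]
  [7] addr=0x15f blk=21 s=1: VC-HIT | VC [25, 12, 9]
  [8] addr=0x190 blk=25 s=1: VC-HIT | VC [21, 12, 9]
  [9] addr=0xc6 blk=12 s=0: VC-HIT | VC [21, 20, 9]
  [10] addr=0xc6 blk=12 s=0: L1-HIT | VC [21, 20, 9]
  [11] addr=0xcc blk=12 s=0: L1-HIT | VC [21, 20, 9]
  [12] addr=0xc4 blk=12 s=0: L1-HIT | VC [21, 20, 9]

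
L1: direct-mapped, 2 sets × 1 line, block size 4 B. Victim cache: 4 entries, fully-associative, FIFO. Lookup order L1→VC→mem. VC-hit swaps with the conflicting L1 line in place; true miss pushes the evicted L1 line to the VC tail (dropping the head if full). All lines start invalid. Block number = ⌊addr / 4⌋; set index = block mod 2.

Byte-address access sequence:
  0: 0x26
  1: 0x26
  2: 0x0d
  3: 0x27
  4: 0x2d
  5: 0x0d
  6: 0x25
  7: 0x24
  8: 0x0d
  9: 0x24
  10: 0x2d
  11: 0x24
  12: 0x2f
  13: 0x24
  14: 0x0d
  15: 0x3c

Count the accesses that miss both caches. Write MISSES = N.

MISSES = 4

0: 0x26 (blk 9, set 1) → MISS  vc=[]
1: 0x26 (blk 9, set 1) → L1-HIT  vc=[]
2: 0xd (blk 3, set 1) → MISS  vc=[9]
3: 0x27 (blk 9, set 1) → VC-HIT  vc=[3]
4: 0x2d (blk 11, set 1) → MISS  vc=[3, 9]
5: 0xd (blk 3, set 1) → VC-HIT  vc=[11, 9]
6: 0x25 (blk 9, set 1) → VC-HIT  vc=[11, 3]
7: 0x24 (blk 9, set 1) → L1-HIT  vc=[11, 3]
8: 0xd (blk 3, set 1) → VC-HIT  vc=[11, 9]
9: 0x24 (blk 9, set 1) → VC-HIT  vc=[11, 3]
10: 0x2d (blk 11, set 1) → VC-HIT  vc=[9, 3]
11: 0x24 (blk 9, set 1) → VC-HIT  vc=[11, 3]
12: 0x2f (blk 11, set 1) → VC-HIT  vc=[9, 3]
13: 0x24 (blk 9, set 1) → VC-HIT  vc=[11, 3]
14: 0xd (blk 3, set 1) → VC-HIT  vc=[11, 9]
15: 0x3c (blk 15, set 1) → MISS  vc=[11, 9, 3]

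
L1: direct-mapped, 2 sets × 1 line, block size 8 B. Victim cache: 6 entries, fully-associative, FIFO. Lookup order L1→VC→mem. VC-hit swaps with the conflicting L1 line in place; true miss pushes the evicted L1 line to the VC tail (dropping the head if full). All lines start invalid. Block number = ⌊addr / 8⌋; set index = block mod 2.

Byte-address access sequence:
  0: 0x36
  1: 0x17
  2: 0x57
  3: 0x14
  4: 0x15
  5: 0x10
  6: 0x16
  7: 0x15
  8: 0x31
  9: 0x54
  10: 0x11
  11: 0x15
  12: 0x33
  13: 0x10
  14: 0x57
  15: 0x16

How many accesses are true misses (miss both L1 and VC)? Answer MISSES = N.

MISSES = 3

  [0] addr=0x36 blk=6 s=0: MISS | VC []
  [1] addr=0x17 blk=2 s=0: MISS | VC [6]
  [2] addr=0x57 blk=10 s=0: MISS | VC [6, 2]
  [3] addr=0x14 blk=2 s=0: VC-HIT | VC [6, 10]
  [4] addr=0x15 blk=2 s=0: L1-HIT | VC [6, 10]
  [5] addr=0x10 blk=2 s=0: L1-HIT | VC [6, 10]
  [6] addr=0x16 blk=2 s=0: L1-HIT | VC [6, 10]
  [7] addr=0x15 blk=2 s=0: L1-HIT | VC [6, 10]
  [8] addr=0x31 blk=6 s=0: VC-HIT | VC [2, 10]
  [9] addr=0x54 blk=10 s=0: VC-HIT | VC [2, 6]
  [10] addr=0x11 blk=2 s=0: VC-HIT | VC [10, 6]
  [11] addr=0x15 blk=2 s=0: L1-HIT | VC [10, 6]
  [12] addr=0x33 blk=6 s=0: VC-HIT | VC [10, 2]
  [13] addr=0x10 blk=2 s=0: VC-HIT | VC [10, 6]
  [14] addr=0x57 blk=10 s=0: VC-HIT | VC [2, 6]
  [15] addr=0x16 blk=2 s=0: VC-HIT | VC [10, 6]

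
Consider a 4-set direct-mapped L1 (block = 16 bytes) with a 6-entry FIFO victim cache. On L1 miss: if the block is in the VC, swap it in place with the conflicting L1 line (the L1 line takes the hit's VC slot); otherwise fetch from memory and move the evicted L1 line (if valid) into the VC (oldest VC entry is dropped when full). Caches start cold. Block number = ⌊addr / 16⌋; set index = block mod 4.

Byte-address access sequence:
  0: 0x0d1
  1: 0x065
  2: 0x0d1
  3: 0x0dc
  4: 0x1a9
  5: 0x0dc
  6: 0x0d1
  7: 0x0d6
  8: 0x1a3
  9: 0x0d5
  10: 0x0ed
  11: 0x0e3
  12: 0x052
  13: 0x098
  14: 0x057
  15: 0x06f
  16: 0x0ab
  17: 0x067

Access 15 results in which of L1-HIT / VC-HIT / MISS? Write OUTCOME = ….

OUTCOME = VC-HIT

  [0] addr=0xd1 blk=13 s=1: MISS | VC []
  [1] addr=0x65 blk=6 s=2: MISS | VC []
  [2] addr=0xd1 blk=13 s=1: L1-HIT | VC []
  [3] addr=0xdc blk=13 s=1: L1-HIT | VC []
  [4] addr=0x1a9 blk=26 s=2: MISS | VC [6]
  [5] addr=0xdc blk=13 s=1: L1-HIT | VC [6]
  [6] addr=0xd1 blk=13 s=1: L1-HIT | VC [6]
  [7] addr=0xd6 blk=13 s=1: L1-HIT | VC [6]
  [8] addr=0x1a3 blk=26 s=2: L1-HIT | VC [6]
  [9] addr=0xd5 blk=13 s=1: L1-HIT | VC [6]
  [10] addr=0xed blk=14 s=2: MISS | VC [6, 26]
  [11] addr=0xe3 blk=14 s=2: L1-HIT | VC [6, 26]
  [12] addr=0x52 blk=5 s=1: MISS | VC [6, 26, 13]
  [13] addr=0x98 blk=9 s=1: MISS | VC [6, 26, 13, 5]
  [14] addr=0x57 blk=5 s=1: VC-HIT | VC [6, 26, 13, 9]
  [15] addr=0x6f blk=6 s=2: VC-HIT | VC [14, 26, 13, 9]
  [16] addr=0xab blk=10 s=2: MISS | VC [14, 26, 13, 9, 6]
  [17] addr=0x67 blk=6 s=2: VC-HIT | VC [14, 26, 13, 9, 10]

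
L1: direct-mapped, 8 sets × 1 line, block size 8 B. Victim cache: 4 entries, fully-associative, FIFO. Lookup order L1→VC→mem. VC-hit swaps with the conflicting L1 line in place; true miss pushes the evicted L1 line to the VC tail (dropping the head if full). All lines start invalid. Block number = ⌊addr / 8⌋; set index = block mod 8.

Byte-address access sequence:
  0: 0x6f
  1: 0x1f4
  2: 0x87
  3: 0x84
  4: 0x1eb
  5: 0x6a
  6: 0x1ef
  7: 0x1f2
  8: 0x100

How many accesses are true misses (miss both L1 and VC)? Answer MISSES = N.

MISSES = 5

0: 0x6f (blk 13, set 5) → MISS  vc=[]
1: 0x1f4 (blk 62, set 6) → MISS  vc=[]
2: 0x87 (blk 16, set 0) → MISS  vc=[]
3: 0x84 (blk 16, set 0) → L1-HIT  vc=[]
4: 0x1eb (blk 61, set 5) → MISS  vc=[13]
5: 0x6a (blk 13, set 5) → VC-HIT  vc=[61]
6: 0x1ef (blk 61, set 5) → VC-HIT  vc=[13]
7: 0x1f2 (blk 62, set 6) → L1-HIT  vc=[13]
8: 0x100 (blk 32, set 0) → MISS  vc=[13, 16]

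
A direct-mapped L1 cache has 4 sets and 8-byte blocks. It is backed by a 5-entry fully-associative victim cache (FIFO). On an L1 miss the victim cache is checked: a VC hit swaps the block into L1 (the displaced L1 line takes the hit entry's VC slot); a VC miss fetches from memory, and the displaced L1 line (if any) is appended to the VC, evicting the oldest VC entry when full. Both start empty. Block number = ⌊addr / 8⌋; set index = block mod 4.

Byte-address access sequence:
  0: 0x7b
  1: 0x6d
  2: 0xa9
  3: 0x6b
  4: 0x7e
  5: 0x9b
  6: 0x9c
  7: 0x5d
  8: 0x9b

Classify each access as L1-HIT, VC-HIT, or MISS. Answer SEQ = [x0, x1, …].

  [0] addr=0x7b blk=15 s=3: MISS | VC []
  [1] addr=0x6d blk=13 s=1: MISS | VC []
  [2] addr=0xa9 blk=21 s=1: MISS | VC [13]
  [3] addr=0x6b blk=13 s=1: VC-HIT | VC [21]
  [4] addr=0x7e blk=15 s=3: L1-HIT | VC [21]
  [5] addr=0x9b blk=19 s=3: MISS | VC [21, 15]
  [6] addr=0x9c blk=19 s=3: L1-HIT | VC [21, 15]
  [7] addr=0x5d blk=11 s=3: MISS | VC [21, 15, 19]
  [8] addr=0x9b blk=19 s=3: VC-HIT | VC [21, 15, 11]

SEQ = [MISS, MISS, MISS, VC-HIT, L1-HIT, MISS, L1-HIT, MISS, VC-HIT]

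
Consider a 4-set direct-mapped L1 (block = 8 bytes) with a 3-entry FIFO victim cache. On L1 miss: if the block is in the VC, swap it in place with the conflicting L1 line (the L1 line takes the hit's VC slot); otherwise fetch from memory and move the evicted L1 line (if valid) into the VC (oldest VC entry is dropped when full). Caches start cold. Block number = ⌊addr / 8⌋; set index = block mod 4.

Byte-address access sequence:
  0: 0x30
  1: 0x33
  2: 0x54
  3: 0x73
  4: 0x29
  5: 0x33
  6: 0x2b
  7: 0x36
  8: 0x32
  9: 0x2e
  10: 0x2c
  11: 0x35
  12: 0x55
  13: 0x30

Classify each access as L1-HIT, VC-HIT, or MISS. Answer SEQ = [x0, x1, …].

0: 0x30 (blk 6, set 2) → MISS  vc=[]
1: 0x33 (blk 6, set 2) → L1-HIT  vc=[]
2: 0x54 (blk 10, set 2) → MISS  vc=[6]
3: 0x73 (blk 14, set 2) → MISS  vc=[6, 10]
4: 0x29 (blk 5, set 1) → MISS  vc=[6, 10]
5: 0x33 (blk 6, set 2) → VC-HIT  vc=[14, 10]
6: 0x2b (blk 5, set 1) → L1-HIT  vc=[14, 10]
7: 0x36 (blk 6, set 2) → L1-HIT  vc=[14, 10]
8: 0x32 (blk 6, set 2) → L1-HIT  vc=[14, 10]
9: 0x2e (blk 5, set 1) → L1-HIT  vc=[14, 10]
10: 0x2c (blk 5, set 1) → L1-HIT  vc=[14, 10]
11: 0x35 (blk 6, set 2) → L1-HIT  vc=[14, 10]
12: 0x55 (blk 10, set 2) → VC-HIT  vc=[14, 6]
13: 0x30 (blk 6, set 2) → VC-HIT  vc=[14, 10]

SEQ = [MISS, L1-HIT, MISS, MISS, MISS, VC-HIT, L1-HIT, L1-HIT, L1-HIT, L1-HIT, L1-HIT, L1-HIT, VC-HIT, VC-HIT]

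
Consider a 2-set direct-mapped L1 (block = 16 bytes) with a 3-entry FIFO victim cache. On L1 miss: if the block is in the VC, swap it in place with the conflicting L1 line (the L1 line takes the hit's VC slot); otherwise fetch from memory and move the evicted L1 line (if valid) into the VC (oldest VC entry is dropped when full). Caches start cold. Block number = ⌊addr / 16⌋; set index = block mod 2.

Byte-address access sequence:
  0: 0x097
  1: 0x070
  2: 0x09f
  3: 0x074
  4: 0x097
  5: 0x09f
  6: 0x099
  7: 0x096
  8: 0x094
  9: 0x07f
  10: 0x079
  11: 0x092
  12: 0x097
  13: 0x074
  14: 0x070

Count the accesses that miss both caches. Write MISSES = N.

MISSES = 2

  [0] addr=0x97 blk=9 s=1: MISS | VC []
  [1] addr=0x70 blk=7 s=1: MISS | VC [9]
  [2] addr=0x9f blk=9 s=1: VC-HIT | VC [7]
  [3] addr=0x74 blk=7 s=1: VC-HIT | VC [9]
  [4] addr=0x97 blk=9 s=1: VC-HIT | VC [7]
  [5] addr=0x9f blk=9 s=1: L1-HIT | VC [7]
  [6] addr=0x99 blk=9 s=1: L1-HIT | VC [7]
  [7] addr=0x96 blk=9 s=1: L1-HIT | VC [7]
  [8] addr=0x94 blk=9 s=1: L1-HIT | VC [7]
  [9] addr=0x7f blk=7 s=1: VC-HIT | VC [9]
  [10] addr=0x79 blk=7 s=1: L1-HIT | VC [9]
  [11] addr=0x92 blk=9 s=1: VC-HIT | VC [7]
  [12] addr=0x97 blk=9 s=1: L1-HIT | VC [7]
  [13] addr=0x74 blk=7 s=1: VC-HIT | VC [9]
  [14] addr=0x70 blk=7 s=1: L1-HIT | VC [9]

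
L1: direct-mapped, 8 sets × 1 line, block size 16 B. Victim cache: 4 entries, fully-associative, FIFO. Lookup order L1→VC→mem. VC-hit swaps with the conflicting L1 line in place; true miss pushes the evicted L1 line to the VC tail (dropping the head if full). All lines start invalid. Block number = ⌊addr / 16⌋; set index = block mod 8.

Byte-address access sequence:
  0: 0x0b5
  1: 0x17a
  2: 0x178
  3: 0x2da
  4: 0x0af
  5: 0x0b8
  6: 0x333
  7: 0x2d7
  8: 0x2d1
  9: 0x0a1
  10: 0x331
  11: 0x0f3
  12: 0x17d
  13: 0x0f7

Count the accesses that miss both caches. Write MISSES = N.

#0 0xb5→b11/s3 MISS; vc=[]
#1 0x17a→b23/s7 MISS; vc=[]
#2 0x178→b23/s7 L1-HIT; vc=[]
#3 0x2da→b45/s5 MISS; vc=[]
#4 0xaf→b10/s2 MISS; vc=[]
#5 0xb8→b11/s3 L1-HIT; vc=[]
#6 0x333→b51/s3 MISS; vc=[11]
#7 0x2d7→b45/s5 L1-HIT; vc=[11]
#8 0x2d1→b45/s5 L1-HIT; vc=[11]
#9 0xa1→b10/s2 L1-HIT; vc=[11]
#10 0x331→b51/s3 L1-HIT; vc=[11]
#11 0xf3→b15/s7 MISS; vc=[11,23]
#12 0x17d→b23/s7 VC-HIT; vc=[11,15]
#13 0xf7→b15/s7 VC-HIT; vc=[11,23]

MISSES = 6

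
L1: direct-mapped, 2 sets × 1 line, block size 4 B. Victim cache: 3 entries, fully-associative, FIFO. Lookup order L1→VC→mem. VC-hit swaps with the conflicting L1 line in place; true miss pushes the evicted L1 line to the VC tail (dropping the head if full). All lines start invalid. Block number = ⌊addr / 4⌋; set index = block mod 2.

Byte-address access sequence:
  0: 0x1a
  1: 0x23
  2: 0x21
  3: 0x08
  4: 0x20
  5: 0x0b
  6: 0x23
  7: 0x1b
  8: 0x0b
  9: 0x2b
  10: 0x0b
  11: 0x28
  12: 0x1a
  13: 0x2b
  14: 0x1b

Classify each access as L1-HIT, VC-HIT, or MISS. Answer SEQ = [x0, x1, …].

SEQ = [MISS, MISS, L1-HIT, MISS, VC-HIT, VC-HIT, VC-HIT, VC-HIT, VC-HIT, MISS, VC-HIT, VC-HIT, VC-HIT, VC-HIT, VC-HIT]

#0 0x1a→b6/s0 MISS; vc=[]
#1 0x23→b8/s0 MISS; vc=[6]
#2 0x21→b8/s0 L1-HIT; vc=[6]
#3 0x8→b2/s0 MISS; vc=[6,8]
#4 0x20→b8/s0 VC-HIT; vc=[6,2]
#5 0xb→b2/s0 VC-HIT; vc=[6,8]
#6 0x23→b8/s0 VC-HIT; vc=[6,2]
#7 0x1b→b6/s0 VC-HIT; vc=[8,2]
#8 0xb→b2/s0 VC-HIT; vc=[8,6]
#9 0x2b→b10/s0 MISS; vc=[8,6,2]
#10 0xb→b2/s0 VC-HIT; vc=[8,6,10]
#11 0x28→b10/s0 VC-HIT; vc=[8,6,2]
#12 0x1a→b6/s0 VC-HIT; vc=[8,10,2]
#13 0x2b→b10/s0 VC-HIT; vc=[8,6,2]
#14 0x1b→b6/s0 VC-HIT; vc=[8,10,2]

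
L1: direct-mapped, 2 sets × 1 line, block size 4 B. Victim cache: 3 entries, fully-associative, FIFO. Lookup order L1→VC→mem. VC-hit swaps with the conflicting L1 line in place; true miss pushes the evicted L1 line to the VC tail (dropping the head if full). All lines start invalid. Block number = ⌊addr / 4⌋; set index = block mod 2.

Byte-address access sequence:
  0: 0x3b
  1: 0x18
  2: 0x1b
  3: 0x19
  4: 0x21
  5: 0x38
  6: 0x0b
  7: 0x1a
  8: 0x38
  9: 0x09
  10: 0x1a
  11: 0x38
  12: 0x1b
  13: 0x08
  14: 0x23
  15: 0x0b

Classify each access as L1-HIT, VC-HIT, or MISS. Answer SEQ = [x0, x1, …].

  [0] addr=0x3b blk=14 s=0: MISS | VC []
  [1] addr=0x18 blk=6 s=0: MISS | VC [14]
  [2] addr=0x1b blk=6 s=0: L1-HIT | VC [14]
  [3] addr=0x19 blk=6 s=0: L1-HIT | VC [14]
  [4] addr=0x21 blk=8 s=0: MISS | VC [14, 6]
  [5] addr=0x38 blk=14 s=0: VC-HIT | VC [8, 6]
  [6] addr=0xb blk=2 s=0: MISS | VC [8, 6, 14]
  [7] addr=0x1a blk=6 s=0: VC-HIT | VC [8, 2, 14]
  [8] addr=0x38 blk=14 s=0: VC-HIT | VC [8, 2, 6]
  [9] addr=0x9 blk=2 s=0: VC-HIT | VC [8, 14, 6]
  [10] addr=0x1a blk=6 s=0: VC-HIT | VC [8, 14, 2]
  [11] addr=0x38 blk=14 s=0: VC-HIT | VC [8, 6, 2]
  [12] addr=0x1b blk=6 s=0: VC-HIT | VC [8, 14, 2]
  [13] addr=0x8 blk=2 s=0: VC-HIT | VC [8, 14, 6]
  [14] addr=0x23 blk=8 s=0: VC-HIT | VC [2, 14, 6]
  [15] addr=0xb blk=2 s=0: VC-HIT | VC [8, 14, 6]

SEQ = [MISS, MISS, L1-HIT, L1-HIT, MISS, VC-HIT, MISS, VC-HIT, VC-HIT, VC-HIT, VC-HIT, VC-HIT, VC-HIT, VC-HIT, VC-HIT, VC-HIT]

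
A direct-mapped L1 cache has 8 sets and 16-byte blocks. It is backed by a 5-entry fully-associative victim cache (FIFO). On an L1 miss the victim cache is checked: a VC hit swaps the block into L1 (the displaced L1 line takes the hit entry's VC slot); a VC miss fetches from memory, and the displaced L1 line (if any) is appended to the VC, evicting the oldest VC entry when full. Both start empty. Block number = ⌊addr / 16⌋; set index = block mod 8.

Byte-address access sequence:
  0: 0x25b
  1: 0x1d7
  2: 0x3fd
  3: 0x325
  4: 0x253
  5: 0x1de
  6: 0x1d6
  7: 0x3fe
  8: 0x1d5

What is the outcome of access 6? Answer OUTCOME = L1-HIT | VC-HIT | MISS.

OUTCOME = L1-HIT

  [0] addr=0x25b blk=37 s=5: MISS | VC []
  [1] addr=0x1d7 blk=29 s=5: MISS | VC [37]
  [2] addr=0x3fd blk=63 s=7: MISS | VC [37]
  [3] addr=0x325 blk=50 s=2: MISS | VC [37]
  [4] addr=0x253 blk=37 s=5: VC-HIT | VC [29]
  [5] addr=0x1de blk=29 s=5: VC-HIT | VC [37]
  [6] addr=0x1d6 blk=29 s=5: L1-HIT | VC [37]
  [7] addr=0x3fe blk=63 s=7: L1-HIT | VC [37]
  [8] addr=0x1d5 blk=29 s=5: L1-HIT | VC [37]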